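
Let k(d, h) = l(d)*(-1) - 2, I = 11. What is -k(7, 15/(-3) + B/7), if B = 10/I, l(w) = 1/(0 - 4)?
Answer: 7/4 ≈ 1.7500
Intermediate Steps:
l(w) = -¼ (l(w) = 1/(-4) = -¼)
B = 10/11 ≈ 0.90909
k(d, h) = -7/4 (k(d, h) = -¼*(-1) - 2 = ¼ - 2 = -7/4)
-k(7, 15/(-3) + B/7) = -1*(-7/4) = 7/4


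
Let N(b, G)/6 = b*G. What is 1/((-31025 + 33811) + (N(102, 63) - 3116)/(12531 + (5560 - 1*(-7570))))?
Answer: 25661/71526986 ≈ 0.00035876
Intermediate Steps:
N(b, G) = 6*G*b (N(b, G) = 6*(b*G) = 6*(G*b) = 6*G*b)
1/((-31025 + 33811) + (N(102, 63) - 3116)/(12531 + (5560 - 1*(-7570)))) = 1/((-31025 + 33811) + (6*63*102 - 3116)/(12531 + (5560 - 1*(-7570)))) = 1/(2786 + (38556 - 3116)/(12531 + (5560 + 7570))) = 1/(2786 + 35440/(12531 + 13130)) = 1/(2786 + 35440/25661) = 1/(71526986/25661) = 25661/71526986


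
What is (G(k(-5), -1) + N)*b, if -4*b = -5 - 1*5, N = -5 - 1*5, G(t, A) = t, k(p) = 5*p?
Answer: -175/2 ≈ -87.500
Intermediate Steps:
N = -10 (N = -5 - 5 = -10)
b = 5/2 (b = -(-5 - 1*5)/4 = -(-5 - 5)/4 = -1/4*(-10) = 5/2 ≈ 2.5000)
(G(k(-5), -1) + N)*b = (5*(-5) - 10)*(5/2) = (-25 - 10)*(5/2) = -35*5/2 = -175/2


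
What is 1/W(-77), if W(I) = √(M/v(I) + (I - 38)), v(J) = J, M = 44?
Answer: -I*√5663/809 ≈ -0.09302*I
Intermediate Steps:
W(I) = √(-38 + I + 44/I) (W(I) = √(44/I + (I - 38)) = √(44/I + (-38 + I)) = √(-38 + I + 44/I))
1/W(-77) = 1/(√(-38 - 77 + 44/(-77))) = 1/(√(-38 - 77 + 44*(-1/77))) = 1/(√(-38 - 77 - 4/7)) = 1/(√(-809/7)) = 1/(I*√5663/7) = -I*√5663/809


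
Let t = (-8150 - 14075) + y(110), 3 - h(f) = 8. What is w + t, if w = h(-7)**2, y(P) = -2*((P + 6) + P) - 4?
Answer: -22656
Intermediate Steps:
h(f) = -5 (h(f) = 3 - 1*8 = 3 - 8 = -5)
y(P) = -16 - 4*P (y(P) = -2*((6 + P) + P) - 4 = -2*(6 + 2*P) - 4 = (-12 - 4*P) - 4 = -16 - 4*P)
t = -22681 (t = (-8150 - 14075) + (-16 - 4*110) = -22225 + (-16 - 440) = -22225 - 456 = -22681)
w = 25 (w = (-5)**2 = 25)
w + t = 25 - 22681 = -22656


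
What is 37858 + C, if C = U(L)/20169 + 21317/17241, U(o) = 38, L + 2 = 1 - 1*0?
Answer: 4388311370071/115911243 ≈ 37859.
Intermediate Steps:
L = -1 (L = -2 + (1 - 1*0) = -2 + (1 + 0) = -2 + 1 = -1)
C = 143532577/115911243 (C = 38/20169 + 21317/17241 = 143532577/115911243 ≈ 1.2383)
37858 + C = 37858 + 143532577/115911243 = 4388311370071/115911243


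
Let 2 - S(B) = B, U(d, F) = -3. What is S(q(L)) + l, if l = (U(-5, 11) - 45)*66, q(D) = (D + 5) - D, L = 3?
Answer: -3171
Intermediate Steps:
q(D) = 5 (q(D) = (5 + D) - D = 5)
S(B) = 2 - B
l = -3168 (l = (-3 - 45)*66 = -48*66 = -3168)
S(q(L)) + l = (2 - 1*5) - 3168 = (2 - 5) - 3168 = -3 - 3168 = -3171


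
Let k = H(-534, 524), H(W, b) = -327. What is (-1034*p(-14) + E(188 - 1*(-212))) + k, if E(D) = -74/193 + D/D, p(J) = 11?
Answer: -2258174/193 ≈ -11700.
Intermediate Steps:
k = -327
E(D) = 119/193 (E(D) = -74*1/193 + 1 = -74/193 + 1 = 119/193)
(-1034*p(-14) + E(188 - 1*(-212))) + k = (-1034*11 + 119/193) - 327 = (-11374 + 119/193) - 327 = -2195063/193 - 327 = -2258174/193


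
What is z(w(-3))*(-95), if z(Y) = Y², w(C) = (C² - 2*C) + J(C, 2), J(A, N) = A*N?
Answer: -7695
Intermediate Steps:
w(C) = C² (w(C) = (C² - 2*C) + C*2 = (C² - 2*C) + 2*C = C²)
z(w(-3))*(-95) = ((-3)²)²*(-95) = 9²*(-95) = 81*(-95) = -7695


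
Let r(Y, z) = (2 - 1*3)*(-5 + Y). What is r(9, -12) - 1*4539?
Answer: -4543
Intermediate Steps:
r(Y, z) = 5 - Y (r(Y, z) = (2 - 3)*(-5 + Y) = -(-5 + Y) = 5 - Y)
r(9, -12) - 1*4539 = (5 - 1*9) - 1*4539 = (5 - 9) - 4539 = -4 - 4539 = -4543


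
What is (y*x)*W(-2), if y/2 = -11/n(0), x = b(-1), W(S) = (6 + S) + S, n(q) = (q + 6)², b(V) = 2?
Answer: -22/9 ≈ -2.4444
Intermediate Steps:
n(q) = (6 + q)²
W(S) = 6 + 2*S
x = 2
y = -11/18 (y = 2*(-11/(6 + 0)²) = 2*(-11/(6²)) = 2*(-11/36) = -11/18 ≈ -0.61111)
(y*x)*W(-2) = (-11/18*2)*(6 + 2*(-2)) = -11*(6 - 4)/9 = -11/9*2 = -22/9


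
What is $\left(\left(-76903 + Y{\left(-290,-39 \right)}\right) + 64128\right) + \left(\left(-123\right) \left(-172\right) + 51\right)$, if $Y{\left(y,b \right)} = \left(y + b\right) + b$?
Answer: $8064$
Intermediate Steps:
$Y{\left(y,b \right)} = y + 2 b$ ($Y{\left(y,b \right)} = \left(b + y\right) + b = y + 2 b$)
$\left(\left(-76903 + Y{\left(-290,-39 \right)}\right) + 64128\right) + \left(\left(-123\right) \left(-172\right) + 51\right) = \left(\left(-76903 + \left(-290 + 2 \left(-39\right)\right)\right) + 64128\right) + \left(\left(-123\right) \left(-172\right) + 51\right) = \left(\left(-76903 - 368\right) + 64128\right) + \left(21156 + 51\right) = \left(\left(-76903 - 368\right) + 64128\right) + 21207 = \left(-77271 + 64128\right) + 21207 = -13143 + 21207 = 8064$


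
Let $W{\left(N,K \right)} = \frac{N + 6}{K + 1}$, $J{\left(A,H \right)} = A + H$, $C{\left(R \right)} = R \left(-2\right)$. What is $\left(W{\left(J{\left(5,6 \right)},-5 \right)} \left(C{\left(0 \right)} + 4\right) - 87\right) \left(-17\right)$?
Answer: $1768$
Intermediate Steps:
$C{\left(R \right)} = - 2 R$
$W{\left(N,K \right)} = \frac{6 + N}{1 + K}$
$\left(W{\left(J{\left(5,6 \right)},-5 \right)} \left(C{\left(0 \right)} + 4\right) - 87\right) \left(-17\right) = \left(\frac{6 + \left(5 + 6\right)}{1 - 5} \left(\left(-2\right) 0 + 4\right) - 87\right) \left(-17\right) = \left(\frac{6 + 11}{-4} \left(0 + 4\right) - 87\right) \left(-17\right) = \left(\left(- \frac{1}{4}\right) 17 \cdot 4 - 87\right) \left(-17\right) = \left(\left(- \frac{17}{4}\right) 4 - 87\right) \left(-17\right) = \left(-17 - 87\right) \left(-17\right) = \left(-104\right) \left(-17\right) = 1768$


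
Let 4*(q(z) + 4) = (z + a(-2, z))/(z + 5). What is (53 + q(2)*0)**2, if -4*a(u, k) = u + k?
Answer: 2809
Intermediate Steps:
a(u, k) = -k/4 - u/4 (a(u, k) = -(u + k)/4 = -(k + u)/4 = -k/4 - u/4)
q(z) = -4 + (1/2 + 3*z/4)/(4*(5 + z)) (q(z) = -4 + ((z + (-z/4 - 1/4*(-2)))/(z + 5))/4 = -4 + ((z + (-z/4 + 1/2))/(5 + z))/4 = -4 + ((z + (1/2 - z/4))/(5 + z))/4 = -4 + ((1/2 + 3*z/4)/(5 + z))/4 = -4 + (1/2 + 3*z/4)/(4*(5 + z)))
(53 + q(2)*0)**2 = (53 + ((-318 - 61*2)/(16*(5 + 2)))*0)**2 = (53 + ((1/16)*(-318 - 122)/7)*0)**2 = (53 + ((1/16)*(1/7)*(-440))*0)**2 = (53 - 55/14*0)**2 = (53 + 0)**2 = 53**2 = 2809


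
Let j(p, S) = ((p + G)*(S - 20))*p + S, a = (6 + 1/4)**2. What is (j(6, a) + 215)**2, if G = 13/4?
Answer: 1762740225/1024 ≈ 1.7214e+6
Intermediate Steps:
G = 13/4 (G = 13*(1/4) = 13/4 ≈ 3.2500)
a = 625/16 (a = (6 + 1*(1/4))**2 = (6 + 1/4)**2 = (25/4)**2 = 625/16 ≈ 39.063)
j(p, S) = S + p*(-20 + S)*(13/4 + p) (j(p, S) = ((p + 13/4)*(S - 20))*p + S = ((13/4 + p)*(-20 + S))*p + S = ((-20 + S)*(13/4 + p))*p + S = p*(-20 + S)*(13/4 + p) + S = S + p*(-20 + S)*(13/4 + p))
(j(6, a) + 215)**2 = ((625/16 - 65*6 - 20*6**2 + (625/16)*6**2 + (13/4)*(625/16)*6) + 215)**2 = ((625/16 - 390 - 20*36 + (625/16)*36 + 24375/32) + 215)**2 = ((625/16 - 390 - 720 + 5625/4 + 24375/32) + 215)**2 = (35105/32 + 215)**2 = (41985/32)**2 = 1762740225/1024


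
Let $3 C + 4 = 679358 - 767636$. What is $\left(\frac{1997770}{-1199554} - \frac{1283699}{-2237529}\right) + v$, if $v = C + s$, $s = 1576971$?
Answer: $\frac{2076830658394035899}{1342018431033} \approx 1.5475 \cdot 10^{6}$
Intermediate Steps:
$C = - \frac{88282}{3}$ ($C = - \frac{4}{3} + \frac{679358 - 767636}{3} = - \frac{4}{3} + \frac{1}{3} \left(-88278\right) = - \frac{4}{3} - 29426 = - \frac{88282}{3} \approx -29427.0$)
$v = \frac{4642631}{3}$ ($v = - \frac{88282}{3} + 1576971 = \frac{4642631}{3} \approx 1.5475 \cdot 10^{6}$)
$\left(\frac{1997770}{-1199554} - \frac{1283699}{-2237529}\right) + v = \left(\frac{1997770}{-1199554} - \frac{1283699}{-2237529}\right) + \frac{4642631}{3} = \left(1997770 \left(- \frac{1}{1199554}\right) - - \frac{1283699}{2237529}\right) + \frac{4642631}{3} = \left(- \frac{998885}{599777} + \frac{1283699}{2237529}\right) + \frac{4642631}{3} = - \frac{1465101020042}{1342018431033} + \frac{4642631}{3} = \frac{2076830658394035899}{1342018431033}$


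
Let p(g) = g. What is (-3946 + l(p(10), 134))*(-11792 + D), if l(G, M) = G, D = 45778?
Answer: -133768896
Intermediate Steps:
(-3946 + l(p(10), 134))*(-11792 + D) = (-3946 + 10)*(-11792 + 45778) = -3936*33986 = -133768896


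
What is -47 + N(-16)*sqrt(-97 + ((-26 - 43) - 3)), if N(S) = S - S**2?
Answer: -47 - 3536*I ≈ -47.0 - 3536.0*I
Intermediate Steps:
-47 + N(-16)*sqrt(-97 + ((-26 - 43) - 3)) = -47 + (-16*(1 - 1*(-16)))*sqrt(-97 + ((-26 - 43) - 3)) = -47 + (-16*(1 + 16))*sqrt(-97 + (-69 - 3)) = -47 + (-16*17)*sqrt(-97 - 72) = -47 - 3536*I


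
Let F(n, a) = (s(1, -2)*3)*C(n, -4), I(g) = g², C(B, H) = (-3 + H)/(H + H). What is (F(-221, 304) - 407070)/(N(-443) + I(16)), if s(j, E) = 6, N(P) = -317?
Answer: 1628217/244 ≈ 6673.0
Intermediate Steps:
C(B, H) = (-3 + H)/(2*H) (C(B, H) = (-3 + H)/((2*H)) = (-3 + H)*(1/(2*H)) = (-3 + H)/(2*H))
F(n, a) = 63/4 (F(n, a) = (6*3)*((½)*(-3 - 4)/(-4)) = 18*((½)*(-¼)*(-7)) = 18*(7/8) = 63/4)
(F(-221, 304) - 407070)/(N(-443) + I(16)) = (63/4 - 407070)/(-317 + 16²) = -1628217/(4*(-317 + 256)) = -1628217/4/(-61) = -1628217/4*(-1/61) = 1628217/244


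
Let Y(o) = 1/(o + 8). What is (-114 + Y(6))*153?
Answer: -244035/14 ≈ -17431.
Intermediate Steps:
Y(o) = 1/(8 + o)
(-114 + Y(6))*153 = (-114 + 1/(8 + 6))*153 = (-114 + 1/14)*153 = -1595/14*153 = -244035/14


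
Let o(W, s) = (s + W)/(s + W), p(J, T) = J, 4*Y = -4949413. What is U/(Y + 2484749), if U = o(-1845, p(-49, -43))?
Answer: 4/4989583 ≈ 8.0167e-7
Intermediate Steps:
Y = -4949413/4 (Y = (1/4)*(-4949413) = -4949413/4 ≈ -1.2374e+6)
o(W, s) = 1 (o(W, s) = (W + s)/(W + s) = 1)
U = 1
U/(Y + 2484749) = 1/(-4949413/4 + 2484749) = 1/(4989583/4) = 1*(4/4989583) = 4/4989583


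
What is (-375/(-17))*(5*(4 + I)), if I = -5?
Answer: -1875/17 ≈ -110.29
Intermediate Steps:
(-375/(-17))*(5*(4 + I)) = (-375/(-17))*(5*(4 - 5)) = (-375*(-1)/17)*(5*(-1)) = -15*(-25/17)*(-5) = (375/17)*(-5) = -1875/17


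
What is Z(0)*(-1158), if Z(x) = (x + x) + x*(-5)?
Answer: 0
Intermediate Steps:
Z(x) = -3*x (Z(x) = 2*x - 5*x = -3*x)
Z(0)*(-1158) = -3*0*(-1158) = 0*(-1158) = 0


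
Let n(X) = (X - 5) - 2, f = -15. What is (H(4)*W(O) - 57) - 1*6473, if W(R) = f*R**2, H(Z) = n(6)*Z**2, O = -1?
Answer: -6290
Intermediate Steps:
n(X) = -7 + X (n(X) = (-5 + X) - 2 = -7 + X)
H(Z) = -Z**2 (H(Z) = (-7 + 6)*Z**2 = -Z**2)
W(R) = -15*R**2
(H(4)*W(O) - 57) - 1*6473 = ((-1*4**2)*(-15*(-1)**2) - 57) - 1*6473 = ((-1*16)*(-15*1) - 57) - 6473 = (-16*(-15) - 57) - 6473 = (240 - 57) - 6473 = 183 - 6473 = -6290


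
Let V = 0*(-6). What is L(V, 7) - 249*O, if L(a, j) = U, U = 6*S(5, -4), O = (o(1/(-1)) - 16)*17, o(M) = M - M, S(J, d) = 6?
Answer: 67764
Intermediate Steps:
o(M) = 0
O = -272 (O = (0 - 16)*17 = -16*17 = -272)
V = 0
U = 36 (U = 6*6 = 36)
L(a, j) = 36
L(V, 7) - 249*O = 36 - 249*(-272) = 36 + 67728 = 67764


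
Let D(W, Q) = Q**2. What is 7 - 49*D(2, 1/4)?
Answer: 63/16 ≈ 3.9375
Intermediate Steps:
7 - 49*D(2, 1/4) = 7 - 49*(1/4)**2 = 7 - 49*1/16 = 7 - 49/16 = 63/16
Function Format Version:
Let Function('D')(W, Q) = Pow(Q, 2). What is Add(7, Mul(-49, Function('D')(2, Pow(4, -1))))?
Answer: Rational(63, 16) ≈ 3.9375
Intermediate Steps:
Add(7, Mul(-49, Function('D')(2, Pow(4, -1)))) = Add(7, Mul(-49, Pow(Pow(4, -1), 2))) = Add(7, Mul(-49, Pow(Rational(1, 4), 2))) = Add(7, Mul(-49, Rational(1, 16))) = Add(7, Rational(-49, 16)) = Rational(63, 16)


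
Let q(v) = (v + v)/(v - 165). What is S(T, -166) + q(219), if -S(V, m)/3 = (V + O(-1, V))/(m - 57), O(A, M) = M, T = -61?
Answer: 12985/2007 ≈ 6.4699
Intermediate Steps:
q(v) = 2*v/(-165 + v) (q(v) = (2*v)/(-165 + v) = 2*v/(-165 + v))
S(V, m) = -6*V/(-57 + m) (S(V, m) = -3*(V + V)/(m - 57) = -3*2*V/(-57 + m) = -6*V/(-57 + m))
S(T, -166) + q(219) = -6*(-61)/(-57 - 166) + 2*219/(-165 + 219) = -6*(-61)/(-223) + 2*219/54 = -6*(-61)*(-1/223) + 2*219*(1/54) = -366/223 + 73/9 = 12985/2007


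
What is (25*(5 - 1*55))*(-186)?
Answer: 232500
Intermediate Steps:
(25*(5 - 1*55))*(-186) = (25*(5 - 55))*(-186) = (25*(-50))*(-186) = -1250*(-186) = 232500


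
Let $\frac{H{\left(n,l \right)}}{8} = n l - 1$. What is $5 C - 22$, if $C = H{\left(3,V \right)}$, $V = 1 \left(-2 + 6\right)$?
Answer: $418$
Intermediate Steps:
$V = 4$ ($V = 1 \cdot 4 = 4$)
$H{\left(n,l \right)} = -8 + 8 l n$ ($H{\left(n,l \right)} = 8 \left(n l - 1\right) = 8 \left(l n - 1\right) = 8 \left(-1 + l n\right) = -8 + 8 l n$)
$C = 88$ ($C = -8 + 8 \cdot 4 \cdot 3 = -8 + 96 = 88$)
$5 C - 22 = 5 \cdot 88 - 22 = 440 - 22 = 418$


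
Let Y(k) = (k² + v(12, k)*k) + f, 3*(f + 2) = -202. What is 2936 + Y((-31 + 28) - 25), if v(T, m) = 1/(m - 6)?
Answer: 186226/51 ≈ 3651.5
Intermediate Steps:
f = -208/3 (f = -2 + (⅓)*(-202) = -2 - 202/3 = -208/3 ≈ -69.333)
v(T, m) = 1/(-6 + m)
Y(k) = -208/3 + k² + k/(-6 + k) (Y(k) = (k² + k/(-6 + k)) - 208/3 = -208/3 + k² + k/(-6 + k))
2936 + Y((-31 + 28) - 25) = 2936 + (((-31 + 28) - 25) + (-208 + 3*((-31 + 28) - 25)²)*(-6 + ((-31 + 28) - 25))/3)/(-6 + ((-31 + 28) - 25)) = 2936 + ((-3 - 25) + (-208 + 3*(-3 - 25)²)*(-6 + (-3 - 25))/3)/(-6 + (-3 - 25)) = 2936 + (-28 + (-208 + 3*(-28)²)*(-6 - 28)/3)/(-6 - 28) = 2936 + (-28 + (⅓)*(-208 + 3*784)*(-34))/(-34) = 2936 - (-28 + (⅓)*(-208 + 2352)*(-34))/34 = 2936 - (-28 + (⅓)*2144*(-34))/34 = 2936 - (-28 - 72896/3)/34 = 2936 - 1/34*(-72980/3) = 2936 + 36490/51 = 186226/51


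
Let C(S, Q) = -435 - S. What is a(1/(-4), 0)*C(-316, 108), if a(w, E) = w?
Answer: 119/4 ≈ 29.750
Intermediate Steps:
a(1/(-4), 0)*C(-316, 108) = (-435 - 1*(-316))/(-4) = -(-435 + 316)/4 = -¼*(-119) = 119/4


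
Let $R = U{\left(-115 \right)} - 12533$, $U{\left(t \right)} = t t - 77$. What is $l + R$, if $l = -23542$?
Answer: $-22927$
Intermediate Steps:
$U{\left(t \right)} = -77 + t^{2}$ ($U{\left(t \right)} = t^{2} - 77 = -77 + t^{2}$)
$R = 615$ ($R = \left(-77 + \left(-115\right)^{2}\right) - 12533 = \left(-77 + 13225\right) - 12533 = 13148 - 12533 = 615$)
$l + R = -23542 + 615 = -22927$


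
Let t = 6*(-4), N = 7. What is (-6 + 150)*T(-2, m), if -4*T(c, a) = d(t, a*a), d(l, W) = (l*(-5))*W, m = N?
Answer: -211680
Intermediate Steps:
t = -24
m = 7
d(l, W) = -5*W*l (d(l, W) = (-5*l)*W = -5*W*l)
T(c, a) = -30*a**2 (T(c, a) = -(-5)*a*a*(-24)/4 = -(-5)*a**2*(-24)/4 = -30*a**2)
(-6 + 150)*T(-2, m) = (-6 + 150)*(-30*7**2) = 144*(-30*49) = 144*(-1470) = -211680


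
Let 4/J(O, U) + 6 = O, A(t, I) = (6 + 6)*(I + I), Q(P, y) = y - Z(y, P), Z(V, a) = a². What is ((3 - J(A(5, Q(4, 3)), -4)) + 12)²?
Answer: 5697769/25281 ≈ 225.38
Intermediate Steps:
Q(P, y) = y - P²
A(t, I) = 24*I (A(t, I) = 12*(2*I) = 24*I)
J(O, U) = 4/(-6 + O)
((3 - J(A(5, Q(4, 3)), -4)) + 12)² = ((3 - 4/(-6 + 24*(3 - 1*4²))) + 12)² = ((3 - 4/(-6 + 24*(3 - 1*16))) + 12)² = ((3 - 4/(-6 + 24*(3 - 16))) + 12)² = ((3 - 4/(-6 + 24*(-13))) + 12)² = ((3 - 4/(-6 - 312)) + 12)² = ((3 - 4/(-318)) + 12)² = ((3 - 4*(-1)/318) + 12)² = ((3 - 1*(-2/159)) + 12)² = ((3 + 2/159) + 12)² = (479/159 + 12)² = (2387/159)² = 5697769/25281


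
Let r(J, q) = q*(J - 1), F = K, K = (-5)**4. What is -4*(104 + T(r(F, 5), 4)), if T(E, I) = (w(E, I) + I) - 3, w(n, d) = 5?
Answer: -440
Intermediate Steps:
K = 625
F = 625
r(J, q) = q*(-1 + J)
T(E, I) = 2 + I (T(E, I) = (5 + I) - 3 = 2 + I)
-4*(104 + T(r(F, 5), 4)) = -4*(104 + (2 + 4)) = -4*(104 + 6) = -4*110 = -440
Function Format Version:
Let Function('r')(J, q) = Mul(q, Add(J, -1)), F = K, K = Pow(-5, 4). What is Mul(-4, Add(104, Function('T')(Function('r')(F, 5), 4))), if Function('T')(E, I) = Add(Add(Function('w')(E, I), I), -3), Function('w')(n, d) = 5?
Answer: -440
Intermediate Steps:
K = 625
F = 625
Function('r')(J, q) = Mul(q, Add(-1, J))
Function('T')(E, I) = Add(2, I) (Function('T')(E, I) = Add(Add(5, I), -3) = Add(2, I))
Mul(-4, Add(104, Function('T')(Function('r')(F, 5), 4))) = Mul(-4, Add(104, Add(2, 4))) = Mul(-4, Add(104, 6)) = Mul(-4, 110) = -440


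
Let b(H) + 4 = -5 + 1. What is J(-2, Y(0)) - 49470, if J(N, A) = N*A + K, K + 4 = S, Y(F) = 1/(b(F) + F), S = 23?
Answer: -197803/4 ≈ -49451.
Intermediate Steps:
b(H) = -8 (b(H) = -4 + (-5 + 1) = -4 - 4 = -8)
Y(F) = 1/(-8 + F)
K = 19 (K = -4 + 23 = 19)
J(N, A) = 19 + A*N (J(N, A) = N*A + 19 = A*N + 19 = 19 + A*N)
J(-2, Y(0)) - 49470 = (19 - 2/(-8 + 0)) - 49470 = (19 - 2/(-8)) - 49470 = (19 - 1/8*(-2)) - 49470 = (19 + 1/4) - 49470 = 77/4 - 49470 = -197803/4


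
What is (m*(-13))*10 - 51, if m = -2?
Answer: 209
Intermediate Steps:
(m*(-13))*10 - 51 = -2*(-13)*10 - 51 = 26*10 - 51 = 260 - 51 = 209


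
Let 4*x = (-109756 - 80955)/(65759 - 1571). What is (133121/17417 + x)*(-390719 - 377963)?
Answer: -11859790687021205/2235924792 ≈ -5.3042e+6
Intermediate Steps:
x = -190711/256752 (x = ((-109756 - 80955)/(65759 - 1571))/4 = (-190711/64188)/4 = (-190711*1/64188)/4 = (1/4)*(-190711/64188) = -190711/256752 ≈ -0.74278)
(133121/17417 + x)*(-390719 - 377963) = (133121/17417 - 190711/256752)*(-390719 - 377963) = (133121*(1/17417) - 190711/256752)*(-768682) = (133121/17417 - 190711/256752)*(-768682) = (30857469505/4471849584)*(-768682) = -11859790687021205/2235924792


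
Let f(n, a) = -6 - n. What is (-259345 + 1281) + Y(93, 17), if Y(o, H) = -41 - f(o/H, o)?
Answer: -4387590/17 ≈ -2.5809e+5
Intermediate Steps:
Y(o, H) = -35 + o/H (Y(o, H) = -41 - (-6 - o/H) = -41 + (6 + o/H) = -35 + o/H)
(-259345 + 1281) + Y(93, 17) = (-259345 + 1281) + (-35 + 93/17) = -258064 + (-35 + 93*(1/17)) = -258064 + (-35 + 93/17) = -258064 - 502/17 = -4387590/17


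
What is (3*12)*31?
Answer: 1116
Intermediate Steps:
(3*12)*31 = 36*31 = 1116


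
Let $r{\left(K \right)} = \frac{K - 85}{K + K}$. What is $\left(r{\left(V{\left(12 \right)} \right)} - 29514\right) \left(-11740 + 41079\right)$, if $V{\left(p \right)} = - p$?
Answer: $- \frac{20779024021}{24} \approx -8.6579 \cdot 10^{8}$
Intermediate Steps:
$r{\left(K \right)} = \frac{-85 + K}{2 K}$
$\left(r{\left(V{\left(12 \right)} \right)} - 29514\right) \left(-11740 + 41079\right) = \left(\frac{-85 - 12}{2 \left(\left(-1\right) 12\right)} - 29514\right) \left(-11740 + 41079\right) = \left(\frac{-85 - 12}{2 \left(-12\right)} - 29514\right) 29339 = \left(\frac{1}{2} \left(- \frac{1}{12}\right) \left(-97\right) - 29514\right) 29339 = \left(\frac{97}{24} - 29514\right) 29339 = \left(- \frac{708239}{24}\right) 29339 = - \frac{20779024021}{24}$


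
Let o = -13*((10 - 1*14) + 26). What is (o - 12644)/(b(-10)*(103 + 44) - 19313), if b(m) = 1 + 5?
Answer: 12930/18431 ≈ 0.70154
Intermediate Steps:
b(m) = 6
o = -286 (o = -13*((10 - 14) + 26) = -13*(-4 + 26) = -13*22 = -286)
(o - 12644)/(b(-10)*(103 + 44) - 19313) = (-286 - 12644)/(6*(103 + 44) - 19313) = -12930/(6*147 - 19313) = -12930/(882 - 19313) = -12930/(-18431) = -12930*(-1/18431) = 12930/18431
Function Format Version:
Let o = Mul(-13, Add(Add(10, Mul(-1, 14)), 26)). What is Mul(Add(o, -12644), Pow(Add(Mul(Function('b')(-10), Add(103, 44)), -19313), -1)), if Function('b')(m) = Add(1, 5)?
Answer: Rational(12930, 18431) ≈ 0.70154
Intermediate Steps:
Function('b')(m) = 6
o = -286 (o = Mul(-13, Add(Add(10, -14), 26)) = Mul(-13, Add(-4, 26)) = Mul(-13, 22) = -286)
Mul(Add(o, -12644), Pow(Add(Mul(Function('b')(-10), Add(103, 44)), -19313), -1)) = Mul(Add(-286, -12644), Pow(Add(Mul(6, Add(103, 44)), -19313), -1)) = Mul(-12930, Pow(Add(Mul(6, 147), -19313), -1)) = Mul(-12930, Pow(Add(882, -19313), -1)) = Mul(-12930, Pow(-18431, -1)) = Mul(-12930, Rational(-1, 18431)) = Rational(12930, 18431)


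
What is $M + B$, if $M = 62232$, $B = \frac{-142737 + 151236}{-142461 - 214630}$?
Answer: $\frac{22222478613}{357091} \approx 62232.0$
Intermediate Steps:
$B = - \frac{8499}{357091}$ ($B = \frac{8499}{-357091} = 8499 \left(- \frac{1}{357091}\right) = - \frac{8499}{357091} \approx -0.023801$)
$M + B = 62232 - \frac{8499}{357091} = \frac{22222478613}{357091}$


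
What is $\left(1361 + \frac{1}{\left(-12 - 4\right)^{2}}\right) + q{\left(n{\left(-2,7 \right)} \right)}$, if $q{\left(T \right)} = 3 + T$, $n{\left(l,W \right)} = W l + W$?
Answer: $\frac{347393}{256} \approx 1357.0$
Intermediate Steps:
$n{\left(l,W \right)} = W + W l$
$\left(1361 + \frac{1}{\left(-12 - 4\right)^{2}}\right) + q{\left(n{\left(-2,7 \right)} \right)} = \left(1361 + \frac{1}{\left(-12 - 4\right)^{2}}\right) + \left(3 + 7 \left(1 - 2\right)\right) = \left(1361 + \frac{1}{\left(-16\right)^{2}}\right) + \left(3 + 7 \left(-1\right)\right) = \left(1361 + \frac{1}{256}\right) + \left(3 - 7\right) = \left(1361 + \frac{1}{256}\right) - 4 = \frac{348417}{256} - 4 = \frac{347393}{256}$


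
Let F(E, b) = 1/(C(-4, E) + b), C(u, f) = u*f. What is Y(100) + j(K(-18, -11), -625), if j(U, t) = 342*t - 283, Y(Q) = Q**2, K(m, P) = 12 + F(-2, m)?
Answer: -204033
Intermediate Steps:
C(u, f) = f*u
F(E, b) = 1/(b - 4*E) (F(E, b) = 1/(E*(-4) + b) = 1/(-4*E + b) = 1/(b - 4*E))
K(m, P) = 12 + 1/(8 + m) (K(m, P) = 12 + 1/(m - 4*(-2)) = 12 + 1/(m + 8) = 12 + 1/(8 + m))
j(U, t) = -283 + 342*t
Y(100) + j(K(-18, -11), -625) = 100**2 + (-283 + 342*(-625)) = 10000 + (-283 - 213750) = 10000 - 214033 = -204033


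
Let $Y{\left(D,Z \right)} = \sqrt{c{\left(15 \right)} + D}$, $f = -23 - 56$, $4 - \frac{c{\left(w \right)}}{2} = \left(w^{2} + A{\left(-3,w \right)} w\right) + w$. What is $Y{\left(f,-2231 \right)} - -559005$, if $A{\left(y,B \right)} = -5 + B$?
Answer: $559005 + i \sqrt{851} \approx 5.5901 \cdot 10^{5} + 29.172 i$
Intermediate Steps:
$c{\left(w \right)} = 8 - 2 w - 2 w^{2} - 2 w \left(-5 + w\right)$ ($c{\left(w \right)} = 8 - 2 \left(\left(w^{2} + \left(-5 + w\right) w\right) + w\right) = 8 - 2 \left(\left(w^{2} + w \left(-5 + w\right)\right) + w\right) = 8 - 2 \left(w + w^{2} + w \left(-5 + w\right)\right) = 8 - \left(2 w + 2 w^{2} + 2 w \left(-5 + w\right)\right) = 8 - 2 w - 2 w^{2} - 2 w \left(-5 + w\right)$)
$f = -79$ ($f = -23 - 56 = -79$)
$Y{\left(D,Z \right)} = \sqrt{-772 + D}$ ($Y{\left(D,Z \right)} = \sqrt{\left(8 - 4 \cdot 15^{2} + 8 \cdot 15\right) + D} = \sqrt{\left(8 - 900 + 120\right) + D} = \sqrt{-772 + D}$)
$Y{\left(f,-2231 \right)} - -559005 = \sqrt{-772 - 79} - -559005 = \sqrt{-851} + 559005 = i \sqrt{851} + 559005 = 559005 + i \sqrt{851}$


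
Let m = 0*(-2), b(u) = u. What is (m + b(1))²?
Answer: 1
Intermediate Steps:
m = 0
(m + b(1))² = (0 + 1)² = 1² = 1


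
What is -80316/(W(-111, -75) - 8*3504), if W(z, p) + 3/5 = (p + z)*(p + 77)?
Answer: 133860/47341 ≈ 2.8276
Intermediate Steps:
W(z, p) = -⅗ + (77 + p)*(p + z) (W(z, p) = -⅗ + (p + z)*(p + 77) = -⅗ + (p + z)*(77 + p) = -⅗ + (77 + p)*(p + z))
-80316/(W(-111, -75) - 8*3504) = -80316/((-⅗ + (-75)² + 77*(-75) + 77*(-111) - 75*(-111)) - 8*3504) = -80316/((-⅗ + 5625 - 5775 - 8547 + 8325) - 1*28032) = -80316/(-1863/5 - 28032) = -80316/(-142023/5) = -80316*(-5/142023) = 133860/47341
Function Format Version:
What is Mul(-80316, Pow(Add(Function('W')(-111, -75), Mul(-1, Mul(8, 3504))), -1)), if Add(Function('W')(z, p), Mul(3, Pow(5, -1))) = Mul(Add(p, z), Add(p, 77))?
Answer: Rational(133860, 47341) ≈ 2.8276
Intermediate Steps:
Function('W')(z, p) = Add(Rational(-3, 5), Mul(Add(77, p), Add(p, z))) (Function('W')(z, p) = Add(Rational(-3, 5), Mul(Add(p, z), Add(p, 77))) = Add(Rational(-3, 5), Mul(Add(p, z), Add(77, p))) = Add(Rational(-3, 5), Mul(Add(77, p), Add(p, z))))
Mul(-80316, Pow(Add(Function('W')(-111, -75), Mul(-1, Mul(8, 3504))), -1)) = Mul(-80316, Pow(Add(Add(Rational(-3, 5), Pow(-75, 2), Mul(77, -75), Mul(77, -111), Mul(-75, -111)), Mul(-1, Mul(8, 3504))), -1)) = Mul(-80316, Pow(Add(Add(Rational(-3, 5), 5625, -5775, -8547, 8325), Mul(-1, 28032)), -1)) = Mul(-80316, Pow(Add(Rational(-1863, 5), -28032), -1)) = Mul(-80316, Pow(Rational(-142023, 5), -1)) = Mul(-80316, Rational(-5, 142023)) = Rational(133860, 47341)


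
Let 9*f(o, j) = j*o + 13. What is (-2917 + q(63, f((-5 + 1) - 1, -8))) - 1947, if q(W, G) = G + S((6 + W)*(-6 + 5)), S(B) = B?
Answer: -44344/9 ≈ -4927.1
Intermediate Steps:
f(o, j) = 13/9 + j*o/9 (f(o, j) = (j*o + 13)/9 = (13 + j*o)/9 = 13/9 + j*o/9)
q(W, G) = -6 + G - W (q(W, G) = G + (6 + W)*(-6 + 5) = G + (6 + W)*(-1) = G + (-6 - W) = -6 + G - W)
(-2917 + q(63, f((-5 + 1) - 1, -8))) - 1947 = (-2917 + (-6 + (13/9 + (⅑)*(-8)*((-5 + 1) - 1)) - 1*63)) - 1947 = (-2917 + (-6 + (13/9 + (⅑)*(-8)*(-4 - 1)) - 63)) - 1947 = (-2917 + (-6 + (13/9 + (⅑)*(-8)*(-5)) - 63)) - 1947 = (-2917 + (-6 + (13/9 + 40/9) - 63)) - 1947 = (-2917 + (-6 + 53/9 - 63)) - 1947 = (-2917 - 568/9) - 1947 = -26821/9 - 1947 = -44344/9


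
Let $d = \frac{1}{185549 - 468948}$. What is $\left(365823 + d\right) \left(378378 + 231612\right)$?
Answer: $\frac{63240025410636240}{283399} \approx 2.2315 \cdot 10^{11}$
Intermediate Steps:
$d = - \frac{1}{283399}$ ($d = \frac{1}{-283399} = - \frac{1}{283399} \approx -3.5286 \cdot 10^{-6}$)
$\left(365823 + d\right) \left(378378 + 231612\right) = \left(365823 - \frac{1}{283399}\right) \left(378378 + 231612\right) = \frac{103673872376}{283399} \cdot 609990 = \frac{63240025410636240}{283399}$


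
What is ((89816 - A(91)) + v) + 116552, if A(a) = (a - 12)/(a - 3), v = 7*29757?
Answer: 36490617/88 ≈ 4.1467e+5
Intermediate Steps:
v = 208299
A(a) = (-12 + a)/(-3 + a)
((89816 - A(91)) + v) + 116552 = ((89816 - (-12 + 91)/(-3 + 91)) + 208299) + 116552 = ((89816 - 79/88) + 208299) + 116552 = (7903729/88 + 208299) + 116552 = 26234041/88 + 116552 = 36490617/88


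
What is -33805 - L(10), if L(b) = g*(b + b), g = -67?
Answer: -32465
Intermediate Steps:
L(b) = -134*b (L(b) = -67*(b + b) = -134*b)
-33805 - L(10) = -33805 - (-134)*10 = -33805 - 1*(-1340) = -33805 + 1340 = -32465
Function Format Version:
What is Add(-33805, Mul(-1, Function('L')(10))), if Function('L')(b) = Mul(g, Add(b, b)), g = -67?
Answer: -32465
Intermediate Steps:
Function('L')(b) = Mul(-134, b) (Function('L')(b) = Mul(-67, Add(b, b)) = Mul(-67, Mul(2, b)) = Mul(-134, b))
Add(-33805, Mul(-1, Function('L')(10))) = Add(-33805, Mul(-1, Mul(-134, 10))) = Add(-33805, Mul(-1, -1340)) = Add(-33805, 1340) = -32465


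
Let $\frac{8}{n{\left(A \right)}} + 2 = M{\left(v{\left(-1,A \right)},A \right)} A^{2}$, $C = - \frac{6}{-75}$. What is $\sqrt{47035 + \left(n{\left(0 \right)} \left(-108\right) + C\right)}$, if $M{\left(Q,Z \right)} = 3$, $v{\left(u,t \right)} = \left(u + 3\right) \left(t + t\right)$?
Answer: $\frac{3 \sqrt{131853}}{5} \approx 217.87$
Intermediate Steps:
$C = \frac{2}{25}$ ($C = \left(-6\right) \left(- \frac{1}{75}\right) = \frac{2}{25} \approx 0.08$)
$v{\left(u,t \right)} = 2 t \left(3 + u\right)$ ($v{\left(u,t \right)} = \left(3 + u\right) 2 t = 2 t \left(3 + u\right)$)
$n{\left(A \right)} = \frac{8}{-2 + 3 A^{2}}$
$\sqrt{47035 + \left(n{\left(0 \right)} \left(-108\right) + C\right)} = \sqrt{47035 + \left(\frac{8}{-2 + 3 \cdot 0^{2}} \left(-108\right) + \frac{2}{25}\right)} = \sqrt{47035 + \left(\frac{8}{-2 + 3 \cdot 0} \left(-108\right) + \frac{2}{25}\right)} = \sqrt{47035 + \left(\frac{8}{-2 + 0} \left(-108\right) + \frac{2}{25}\right)} = \sqrt{47035 + \left(\frac{8}{-2} \left(-108\right) + \frac{2}{25}\right)} = \sqrt{47035 + \left(8 \left(- \frac{1}{2}\right) \left(-108\right) + \frac{2}{25}\right)} = \sqrt{47035 + \left(\left(-4\right) \left(-108\right) + \frac{2}{25}\right)} = \sqrt{47035 + \left(432 + \frac{2}{25}\right)} = \sqrt{47035 + \frac{10802}{25}} = \sqrt{\frac{1186677}{25}} = \frac{3 \sqrt{131853}}{5}$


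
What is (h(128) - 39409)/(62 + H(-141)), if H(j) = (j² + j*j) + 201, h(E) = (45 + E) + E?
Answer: -39108/40025 ≈ -0.97709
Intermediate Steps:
h(E) = 45 + 2*E
H(j) = 201 + 2*j² (H(j) = (j² + j²) + 201 = 2*j² + 201 = 201 + 2*j²)
(h(128) - 39409)/(62 + H(-141)) = ((45 + 2*128) - 39409)/(62 + (201 + 2*(-141)²)) = ((45 + 256) - 39409)/(62 + (201 + 2*19881)) = (301 - 39409)/(62 + (201 + 39762)) = -39108/(62 + 39963) = -39108/40025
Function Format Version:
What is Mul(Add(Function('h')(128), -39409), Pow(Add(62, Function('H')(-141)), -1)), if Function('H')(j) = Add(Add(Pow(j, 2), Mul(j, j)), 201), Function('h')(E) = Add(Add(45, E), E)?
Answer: Rational(-39108, 40025) ≈ -0.97709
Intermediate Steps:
Function('h')(E) = Add(45, Mul(2, E))
Function('H')(j) = Add(201, Mul(2, Pow(j, 2))) (Function('H')(j) = Add(Add(Pow(j, 2), Pow(j, 2)), 201) = Add(Mul(2, Pow(j, 2)), 201) = Add(201, Mul(2, Pow(j, 2))))
Mul(Add(Function('h')(128), -39409), Pow(Add(62, Function('H')(-141)), -1)) = Mul(Add(Add(45, Mul(2, 128)), -39409), Pow(Add(62, Add(201, Mul(2, Pow(-141, 2)))), -1)) = Mul(Add(Add(45, 256), -39409), Pow(Add(62, Add(201, Mul(2, 19881))), -1)) = Mul(Add(301, -39409), Pow(Add(62, Add(201, 39762)), -1)) = Mul(-39108, Pow(Add(62, 39963), -1)) = Mul(-39108, Pow(40025, -1)) = Mul(-39108, Rational(1, 40025)) = Rational(-39108, 40025)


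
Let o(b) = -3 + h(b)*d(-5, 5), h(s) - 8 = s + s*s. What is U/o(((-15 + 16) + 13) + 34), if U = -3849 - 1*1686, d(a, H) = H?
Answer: -5535/11797 ≈ -0.46919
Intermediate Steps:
h(s) = 8 + s + s² (h(s) = 8 + (s + s*s) = 8 + (s + s²) = 8 + s + s²)
U = -5535 (U = -3849 - 1686 = -5535)
o(b) = 37 + 5*b + 5*b² (o(b) = -3 + (8 + b + b²)*5 = -3 + (40 + 5*b + 5*b²) = 37 + 5*b + 5*b²)
U/o(((-15 + 16) + 13) + 34) = -5535/(37 + 5*(((-15 + 16) + 13) + 34) + 5*(((-15 + 16) + 13) + 34)²) = -5535/(37 + 5*((1 + 13) + 34) + 5*((1 + 13) + 34)²) = -5535/(37 + 5*(14 + 34) + 5*(14 + 34)²) = -5535/(37 + 5*48 + 5*48²) = -5535/(37 + 240 + 5*2304) = -5535/(37 + 240 + 11520) = -5535/11797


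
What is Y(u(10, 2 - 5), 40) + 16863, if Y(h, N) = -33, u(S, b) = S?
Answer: 16830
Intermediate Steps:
Y(u(10, 2 - 5), 40) + 16863 = -33 + 16863 = 16830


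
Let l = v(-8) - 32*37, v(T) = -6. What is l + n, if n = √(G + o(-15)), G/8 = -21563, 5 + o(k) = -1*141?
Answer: -1190 + 5*I*√6906 ≈ -1190.0 + 415.51*I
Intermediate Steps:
o(k) = -146 (o(k) = -5 - 1*141 = -5 - 141 = -146)
G = -172504 (G = 8*(-21563) = -172504)
n = 5*I*√6906 (n = √(-172504 - 146) = √(-172650) = 5*I*√6906 ≈ 415.51*I)
l = -1190 (l = -6 - 32*37 = -6 - 1184 = -1190)
l + n = -1190 + 5*I*√6906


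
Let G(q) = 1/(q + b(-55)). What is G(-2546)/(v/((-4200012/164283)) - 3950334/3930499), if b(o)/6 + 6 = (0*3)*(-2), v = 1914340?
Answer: 1375678580499/265974627993938493718 ≈ 5.1722e-9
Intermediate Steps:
b(o) = -36 (b(o) = -36 + 6*((0*3)*(-2)) = -36 + 6*(0*(-2)) = -36 + 6*0 = -36 + 0 = -36)
G(q) = 1/(-36 + q) (G(q) = 1/(q - 36) = 1/(-36 + q))
G(-2546)/(v/((-4200012/164283)) - 3950334/3930499) = 1/((-36 - 2546)*(1914340/((-4200012/164283)) - 3950334/3930499)) = 1/((-2582)*(1914340/((-4200012*1/164283)) - 3950334*1/3930499)) = -1/(2582*(1914340/(-1400004/54761) - 3950334/3930499)) = -1/(2582*(1914340*(-54761/1400004) - 3950334/3930499)) = -1/(2582*(-26207793185/350001 - 3950334/3930499)) = -1/(2582*(-103011087526699649/1375678580499)) = -1/2582*(-1375678580499/103011087526699649) = 1375678580499/265974627993938493718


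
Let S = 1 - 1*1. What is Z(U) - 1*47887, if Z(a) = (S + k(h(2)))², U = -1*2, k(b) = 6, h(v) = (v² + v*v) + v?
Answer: -47851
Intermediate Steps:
h(v) = v + 2*v² (h(v) = (v² + v²) + v = 2*v² + v = v + 2*v²)
S = 0 (S = 1 - 1 = 0)
U = -2
Z(a) = 36 (Z(a) = (0 + 6)² = 6² = 36)
Z(U) - 1*47887 = 36 - 1*47887 = 36 - 47887 = -47851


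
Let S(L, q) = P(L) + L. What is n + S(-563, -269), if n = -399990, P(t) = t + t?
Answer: -401679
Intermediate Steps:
P(t) = 2*t
S(L, q) = 3*L (S(L, q) = 2*L + L = 3*L)
n + S(-563, -269) = -399990 + 3*(-563) = -399990 - 1689 = -401679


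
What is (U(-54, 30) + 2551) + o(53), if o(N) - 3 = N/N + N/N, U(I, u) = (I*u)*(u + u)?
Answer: -94644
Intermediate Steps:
U(I, u) = 2*I*u**2 (U(I, u) = (I*u)*(2*u) = 2*I*u**2)
o(N) = 5 (o(N) = 3 + (N/N + N/N) = 3 + (1 + 1) = 3 + 2 = 5)
(U(-54, 30) + 2551) + o(53) = (2*(-54)*30**2 + 2551) + 5 = (2*(-54)*900 + 2551) + 5 = (-97200 + 2551) + 5 = -94649 + 5 = -94644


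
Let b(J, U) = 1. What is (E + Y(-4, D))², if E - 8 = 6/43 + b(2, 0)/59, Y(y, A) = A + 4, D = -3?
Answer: 539632900/6436369 ≈ 83.841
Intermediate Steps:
Y(y, A) = 4 + A
E = 20693/2537 (E = 8 + (6/43 + 1/59) = 8 + 397/2537 = 20693/2537 ≈ 8.1565)
(E + Y(-4, D))² = (20693/2537 + (4 - 3))² = (20693/2537 + 1)² = (23230/2537)² = 539632900/6436369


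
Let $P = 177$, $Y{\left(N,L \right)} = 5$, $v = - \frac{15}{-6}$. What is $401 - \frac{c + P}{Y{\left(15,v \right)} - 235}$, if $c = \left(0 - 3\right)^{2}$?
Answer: $\frac{46208}{115} \approx 401.81$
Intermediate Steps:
$v = \frac{5}{2}$ ($v = \left(-15\right) \left(- \frac{1}{6}\right) = \frac{5}{2} \approx 2.5$)
$c = 9$ ($c = \left(-3\right)^{2} = 9$)
$401 - \frac{c + P}{Y{\left(15,v \right)} - 235} = 401 - \frac{9 + 177}{5 - 235} = 401 - \frac{186}{-230} = 401 - 186 \left(- \frac{1}{230}\right) = 401 - - \frac{93}{115} = 401 + \frac{93}{115} = \frac{46208}{115}$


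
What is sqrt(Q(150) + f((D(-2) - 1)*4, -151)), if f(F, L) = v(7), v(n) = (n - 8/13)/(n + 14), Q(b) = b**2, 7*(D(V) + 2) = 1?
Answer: sqrt(1676925159)/273 ≈ 150.00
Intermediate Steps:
D(V) = -13/7 (D(V) = -2 + (1/7)*1 = -2 + 1/7 = -13/7)
v(n) = (-8/13 + n)/(14 + n) (v(n) = (n - 8*1/13)/(14 + n) = (n - 8/13)/(14 + n) = (-8/13 + n)/(14 + n))
f(F, L) = 83/273 (f(F, L) = (-8/13 + 7)/(14 + 7) = (83/13)/21 = (1/21)*(83/13) = 83/273)
sqrt(Q(150) + f((D(-2) - 1)*4, -151)) = sqrt(150**2 + 83/273) = sqrt(22500 + 83/273) = sqrt(6142583/273) = sqrt(1676925159)/273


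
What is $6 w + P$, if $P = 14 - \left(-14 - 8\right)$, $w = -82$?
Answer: $-456$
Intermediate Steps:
$P = 36$ ($P = 14 - -22 = 14 + 22 = 36$)
$6 w + P = 6 \left(-82\right) + 36 = -492 + 36 = -456$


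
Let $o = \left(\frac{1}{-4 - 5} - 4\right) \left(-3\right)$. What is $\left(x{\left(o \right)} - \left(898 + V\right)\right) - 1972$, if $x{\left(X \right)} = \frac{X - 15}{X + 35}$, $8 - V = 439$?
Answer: $- \frac{173173}{71} \approx -2439.1$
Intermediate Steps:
$V = -431$ ($V = 8 - 439 = -431$)
$o = \frac{37}{3}$ ($o = \left(\frac{1}{-9} - 4\right) \left(-3\right) = \left(- \frac{1}{9} - 4\right) \left(-3\right) = \left(- \frac{37}{9}\right) \left(-3\right) = \frac{37}{3} \approx 12.333$)
$x{\left(X \right)} = \frac{-15 + X}{35 + X}$
$\left(x{\left(o \right)} - \left(898 + V\right)\right) - 1972 = \left(\frac{-15 + \frac{37}{3}}{35 + \frac{37}{3}} - 467\right) - 1972 = \left(\frac{1}{\frac{142}{3}} \left(- \frac{8}{3}\right) + \left(-898 + 431\right)\right) - 1972 = \left(\frac{3}{142} \left(- \frac{8}{3}\right) - 467\right) - 1972 = \left(- \frac{4}{71} - 467\right) - 1972 = - \frac{33161}{71} - 1972 = - \frac{173173}{71}$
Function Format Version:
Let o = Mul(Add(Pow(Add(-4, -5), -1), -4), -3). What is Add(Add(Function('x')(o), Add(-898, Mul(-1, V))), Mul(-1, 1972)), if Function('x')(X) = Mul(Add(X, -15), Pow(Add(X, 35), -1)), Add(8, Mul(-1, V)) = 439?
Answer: Rational(-173173, 71) ≈ -2439.1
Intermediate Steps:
V = -431 (V = Add(8, Mul(-1, 439)) = Add(8, -439) = -431)
o = Rational(37, 3) (o = Mul(Add(Pow(-9, -1), -4), -3) = Mul(Add(Rational(-1, 9), -4), -3) = Mul(Rational(-37, 9), -3) = Rational(37, 3) ≈ 12.333)
Function('x')(X) = Mul(Pow(Add(35, X), -1), Add(-15, X)) (Function('x')(X) = Mul(Add(-15, X), Pow(Add(35, X), -1)) = Mul(Pow(Add(35, X), -1), Add(-15, X)))
Add(Add(Function('x')(o), Add(-898, Mul(-1, V))), Mul(-1, 1972)) = Add(Add(Mul(Pow(Add(35, Rational(37, 3)), -1), Add(-15, Rational(37, 3))), Add(-898, Mul(-1, -431))), Mul(-1, 1972)) = Add(Add(Mul(Pow(Rational(142, 3), -1), Rational(-8, 3)), Add(-898, 431)), -1972) = Add(Add(Mul(Rational(3, 142), Rational(-8, 3)), -467), -1972) = Add(Add(Rational(-4, 71), -467), -1972) = Add(Rational(-33161, 71), -1972) = Rational(-173173, 71)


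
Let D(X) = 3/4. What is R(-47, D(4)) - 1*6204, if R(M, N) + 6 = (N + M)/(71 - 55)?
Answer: -397625/64 ≈ -6212.9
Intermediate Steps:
D(X) = 3/4 (D(X) = 3*(1/4) = 3/4)
R(M, N) = -6 + M/16 + N/16 (R(M, N) = -6 + (N + M)/(71 - 55) = -6 + (M + N)/16 = -6 + (M + N)*(1/16) = -6 + (M/16 + N/16) = -6 + M/16 + N/16)
R(-47, D(4)) - 1*6204 = (-6 + (1/16)*(-47) + (1/16)*(3/4)) - 1*6204 = (-6 - 47/16 + 3/64) - 6204 = -569/64 - 6204 = -397625/64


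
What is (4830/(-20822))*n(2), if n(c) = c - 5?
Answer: 7245/10411 ≈ 0.69590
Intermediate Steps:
n(c) = -5 + c
(4830/(-20822))*n(2) = (4830/(-20822))*(-5 + 2) = (4830*(-1/20822))*(-3) = -2415/10411*(-3) = 7245/10411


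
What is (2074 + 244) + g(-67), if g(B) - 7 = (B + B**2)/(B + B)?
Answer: 2292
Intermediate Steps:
g(B) = 7 + (B + B**2)/(2*B) (g(B) = 7 + (B + B**2)/(B + B) = 7 + (B + B**2)/((2*B)) = 7 + (B + B**2)*(1/(2*B)) = 7 + (B + B**2)/(2*B))
(2074 + 244) + g(-67) = (2074 + 244) + (15/2 + (1/2)*(-67)) = 2318 + (15/2 - 67/2) = 2318 - 26 = 2292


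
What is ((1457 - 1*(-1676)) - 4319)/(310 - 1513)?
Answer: 1186/1203 ≈ 0.98587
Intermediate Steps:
((1457 - 1*(-1676)) - 4319)/(310 - 1513) = ((1457 + 1676) - 4319)/(-1203) = (3133 - 4319)*(-1/1203) = -1186*(-1/1203) = 1186/1203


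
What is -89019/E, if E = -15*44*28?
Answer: 4239/880 ≈ 4.8170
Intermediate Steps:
E = -18480 (E = -660*28 = -18480)
-89019/E = -89019/(-18480) = -89019*(-1/18480) = 4239/880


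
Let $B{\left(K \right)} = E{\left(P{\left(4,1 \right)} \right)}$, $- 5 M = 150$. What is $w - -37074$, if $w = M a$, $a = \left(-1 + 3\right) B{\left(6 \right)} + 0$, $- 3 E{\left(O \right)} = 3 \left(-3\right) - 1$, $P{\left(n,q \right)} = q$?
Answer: $36874$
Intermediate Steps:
$E{\left(O \right)} = \frac{10}{3}$ ($E{\left(O \right)} = - \frac{3 \left(-3\right) - 1}{3} = - \frac{-9 - 1}{3} = \left(- \frac{1}{3}\right) \left(-10\right) = \frac{10}{3}$)
$M = -30$ ($M = \left(- \frac{1}{5}\right) 150 = -30$)
$B{\left(K \right)} = \frac{10}{3}$
$a = \frac{20}{3}$ ($a = \left(-1 + 3\right) \frac{10}{3} + 0 = 2 \cdot \frac{10}{3} + 0 = \frac{20}{3} + 0 = \frac{20}{3} \approx 6.6667$)
$w = -200$ ($w = \left(-30\right) \frac{20}{3} = -200$)
$w - -37074 = -200 - -37074 = -200 + 37074 = 36874$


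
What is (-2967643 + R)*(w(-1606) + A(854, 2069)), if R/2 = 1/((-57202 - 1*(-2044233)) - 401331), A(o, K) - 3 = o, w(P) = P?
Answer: 1762318918659201/792850 ≈ 2.2228e+9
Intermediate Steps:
A(o, K) = 3 + o
R = 1/792850 (R = 2/((-57202 - 1*(-2044233)) - 401331) = 2/((-57202 + 2044233) - 401331) = 2/(1987031 - 401331) = 2/1585700 = 2*(1/1585700) = 1/792850 ≈ 1.2613e-6)
(-2967643 + R)*(w(-1606) + A(854, 2069)) = (-2967643 + 1/792850)*(-1606 + (3 + 854)) = -2352895752549*(-1606 + 857)/792850 = -2352895752549/792850*(-749) = 1762318918659201/792850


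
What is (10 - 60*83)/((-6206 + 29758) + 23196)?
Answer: -2485/23374 ≈ -0.10631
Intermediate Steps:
(10 - 60*83)/((-6206 + 29758) + 23196) = (10 - 4980)/(23552 + 23196) = -4970/46748 = -4970*1/46748 = -2485/23374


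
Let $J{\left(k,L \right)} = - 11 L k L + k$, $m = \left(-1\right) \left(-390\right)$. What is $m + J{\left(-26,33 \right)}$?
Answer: $311818$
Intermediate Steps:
$m = 390$
$J{\left(k,L \right)} = k - 11 k L^{2}$ ($J{\left(k,L \right)} = - 11 L k L + k = - 11 k L^{2} + k = k - 11 k L^{2}$)
$m + J{\left(-26,33 \right)} = 390 - 26 \left(1 - 11 \cdot 33^{2}\right) = 390 - 26 \left(1 - 11979\right) = 390 - -311428 = 390 + 311428 = 311818$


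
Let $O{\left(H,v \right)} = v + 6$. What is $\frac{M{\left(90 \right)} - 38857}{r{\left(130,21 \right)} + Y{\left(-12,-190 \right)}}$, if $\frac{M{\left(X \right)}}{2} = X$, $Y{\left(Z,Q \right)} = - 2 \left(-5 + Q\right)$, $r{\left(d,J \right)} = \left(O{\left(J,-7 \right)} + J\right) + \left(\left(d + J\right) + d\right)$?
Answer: $- \frac{38677}{691} \approx -55.972$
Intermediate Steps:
$O{\left(H,v \right)} = 6 + v$
$r{\left(d,J \right)} = -1 + 2 J + 2 d$ ($r{\left(d,J \right)} = \left(\left(6 - 7\right) + J\right) + \left(\left(d + J\right) + d\right) = \left(-1 + J\right) + \left(\left(J + d\right) + d\right) = \left(-1 + J\right) + \left(J + 2 d\right) = -1 + 2 J + 2 d$)
$Y{\left(Z,Q \right)} = 10 - 2 Q$
$M{\left(X \right)} = 2 X$
$\frac{M{\left(90 \right)} - 38857}{r{\left(130,21 \right)} + Y{\left(-12,-190 \right)}} = \frac{2 \cdot 90 - 38857}{\left(-1 + 2 \cdot 21 + 2 \cdot 130\right) + \left(10 - -380\right)} = \frac{180 - 38857}{\left(-1 + 42 + 260\right) + \left(10 + 380\right)} = - \frac{38677}{301 + 390} = - \frac{38677}{691}$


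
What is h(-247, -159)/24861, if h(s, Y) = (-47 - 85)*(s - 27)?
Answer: 12056/8287 ≈ 1.4548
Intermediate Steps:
h(s, Y) = 3564 - 132*s (h(s, Y) = -132*(-27 + s) = 3564 - 132*s)
h(-247, -159)/24861 = (3564 - 132*(-247))/24861 = (3564 + 32604)*(1/24861) = 36168*(1/24861) = 12056/8287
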